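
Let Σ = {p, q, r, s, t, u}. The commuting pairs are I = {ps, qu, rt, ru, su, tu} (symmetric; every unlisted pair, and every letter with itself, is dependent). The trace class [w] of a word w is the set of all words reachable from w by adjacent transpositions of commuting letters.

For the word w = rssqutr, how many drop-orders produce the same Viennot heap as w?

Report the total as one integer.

0(r) covers ∅
1(s) covers 0:r
2(s) covers 1:s
3(q) covers 2:s
4(u) covers ∅
5(t) covers 3:q
6(r) covers 3:q
floor of heap: 0:r, 4:u
completions by unplaced set U, small U first (add the entries for U minus each lowest piece of U):
  |U|=1: {4}:1  {5}:1  {6}:1
  |U|=2: {4,5}:2  {4,6}:2  {5,6}:2
  |U|=3: {3,5,6}:2  {4,5,6}:6
  |U|=4: {2,3,5,6}:2  {3,4,5,6}:8
  |U|=5: {1,2,3,5,6}:2  {2,3,4,5,6}:10
  start at 0(r): 12
  start at 4(u): 2
sum over floor = 14

14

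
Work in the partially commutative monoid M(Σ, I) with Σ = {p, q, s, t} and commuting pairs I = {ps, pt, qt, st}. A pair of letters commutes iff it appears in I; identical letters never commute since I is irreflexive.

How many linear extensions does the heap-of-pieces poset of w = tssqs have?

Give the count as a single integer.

5

0(t) covers ∅
1(s) covers ∅
2(s) covers 1:s
3(q) covers 2:s
4(s) covers 3:q
floor of heap: 0:t, 1:s
completions by unplaced set U, small U first (add the entries for U minus each lowest piece of U):
  |U|=1: {0}:1  {4}:1
  |U|=2: {0,4}:2  {3,4}:1
  |U|=3: {0,3,4}:3  {2,3,4}:1
  start at 0(t): 1
  start at 1(s): 4
sum over floor = 5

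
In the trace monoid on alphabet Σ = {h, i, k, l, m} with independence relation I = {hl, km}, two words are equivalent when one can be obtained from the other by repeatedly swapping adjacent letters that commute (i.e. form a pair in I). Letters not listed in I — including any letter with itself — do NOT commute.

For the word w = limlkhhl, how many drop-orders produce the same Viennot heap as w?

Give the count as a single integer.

piece 0:l — minimal
piece 1:i rests on {0:l}
piece 2:m rests on {1:i}
piece 3:l rests on {2:m}
piece 4:k rests on {3:l}
piece 5:h rests on {4:k}
piece 6:h rests on {5:h}
piece 7:l rests on {4:k}
minimal pieces: {0:l}
ways to finish when only these pieces remain (= sum over removing one remaining piece with nothing left below it):
  1 left: {6}→1  {7}→1
  2 left: {5,6}→1  {6,7}→2
  3 left: {5,6,7}→3
  4 left: {4,5,6,7}→3
  5 left: {3,4,5,6,7}→3
  6 left: {2,3,4,5,6,7}→3
  placing 0:l first → 3 extensions

3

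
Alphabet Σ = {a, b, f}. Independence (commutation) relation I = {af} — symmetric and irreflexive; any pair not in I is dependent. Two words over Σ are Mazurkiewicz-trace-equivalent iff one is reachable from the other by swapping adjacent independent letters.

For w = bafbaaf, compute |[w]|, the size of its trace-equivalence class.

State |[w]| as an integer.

6

#0=b has no predecessor
#1=a depends on [0:b]
#2=f depends on [0:b]
#3=b depends on [1:a, 2:f]
#4=a depends on [3:b]
#5=a depends on [4:a]
#6=f depends on [3:b]
sources: [0:b]
N(rest) = Σ N(rest − s) over sources s of rest; N(one piece) = 1:
  size 1 → [5]=1  [6]=1
  size 2 → [4,5]=1  [5,6]=2
  size 3 → [4,5,6]=3
  size 4 → [3,4,5,6]=3
  size 5 → [1,3,4,5,6]=3  [2,3,4,5,6]=3
  first=0(b) contributes 6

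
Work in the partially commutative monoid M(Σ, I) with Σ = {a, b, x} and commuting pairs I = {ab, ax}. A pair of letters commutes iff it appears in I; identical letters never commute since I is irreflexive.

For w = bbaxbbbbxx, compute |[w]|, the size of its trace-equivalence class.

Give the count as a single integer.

10

0(b) covers ∅
1(b) covers 0:b
2(a) covers ∅
3(x) covers 1:b
4(b) covers 3:x
5(b) covers 4:b
6(b) covers 5:b
7(b) covers 6:b
8(x) covers 7:b
9(x) covers 8:x
floor of heap: 0:b, 2:a
completions by unplaced set U, small U first (add the entries for U minus each lowest piece of U):
  |U|=1: {2}:1  {9}:1
  |U|=2: {2,9}:2  {8,9}:1
  |U|=3: {2,8,9}:3  {7,8,9}:1
  |U|=4: {2,7,8,9}:4  {6,7,8,9}:1
  |U|=5: {2,6,7,8,9}:5  {5,6,7,8,9}:1
  |U|=6: {2,5,6,7,8,9}:6  {4,5,6,7,8,9}:1
  |U|=7: {2,4,5,6,7,8,9}:7  {3,4,5,6,7,8,9}:1
  |U|=8: {1,3,4,5,6,7,8,9}:1  {2,3,4,5,6,7,8,9}:8
  start at 0(b): 9
  start at 2(a): 1
sum over floor = 10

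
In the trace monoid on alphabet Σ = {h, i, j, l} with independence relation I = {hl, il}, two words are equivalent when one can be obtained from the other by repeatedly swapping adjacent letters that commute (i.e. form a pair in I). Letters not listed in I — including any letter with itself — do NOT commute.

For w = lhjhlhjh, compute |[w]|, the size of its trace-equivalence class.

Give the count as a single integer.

6

0(l) covers ∅
1(h) covers ∅
2(j) covers 0:l, 1:h
3(h) covers 2:j
4(l) covers 2:j
5(h) covers 3:h
6(j) covers 4:l, 5:h
7(h) covers 6:j
floor of heap: 0:l, 1:h
completions by unplaced set U, small U first (add the entries for U minus each lowest piece of U):
  |U|=1: {7}:1
  |U|=2: {6,7}:1
  |U|=3: {4,6,7}:1  {5,6,7}:1
  |U|=4: {3,5,6,7}:1  {4,5,6,7}:2
  |U|=5: {3,4,5,6,7}:3
  |U|=6: {2,3,4,5,6,7}:3
  start at 0(l): 3
  start at 1(h): 3
sum over floor = 6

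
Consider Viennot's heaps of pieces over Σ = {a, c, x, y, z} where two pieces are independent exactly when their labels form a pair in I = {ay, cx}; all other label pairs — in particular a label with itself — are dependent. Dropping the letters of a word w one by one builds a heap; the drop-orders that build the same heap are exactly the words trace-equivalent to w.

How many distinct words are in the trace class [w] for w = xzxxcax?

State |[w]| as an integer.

3

0(x) covers ∅
1(z) covers 0:x
2(x) covers 1:z
3(x) covers 2:x
4(c) covers 1:z
5(a) covers 3:x, 4:c
6(x) covers 5:a
floor of heap: 0:x
completions by unplaced set U, small U first (add the entries for U minus each lowest piece of U):
  |U|=1: {6}:1
  |U|=2: {5,6}:1
  |U|=3: {3,5,6}:1  {4,5,6}:1
  |U|=4: {2,3,5,6}:1  {3,4,5,6}:2
  |U|=5: {2,3,4,5,6}:3
  start at 0(x): 3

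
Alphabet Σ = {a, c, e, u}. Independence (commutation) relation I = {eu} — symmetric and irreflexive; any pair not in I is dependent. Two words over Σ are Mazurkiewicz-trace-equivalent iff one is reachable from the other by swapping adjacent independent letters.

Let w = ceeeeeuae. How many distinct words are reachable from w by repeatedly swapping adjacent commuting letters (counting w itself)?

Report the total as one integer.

0(c) covers ∅
1(e) covers 0:c
2(e) covers 1:e
3(e) covers 2:e
4(e) covers 3:e
5(e) covers 4:e
6(u) covers 0:c
7(a) covers 5:e, 6:u
8(e) covers 7:a
floor of heap: 0:c
completions by unplaced set U, small U first (add the entries for U minus each lowest piece of U):
  |U|=1: {8}:1
  |U|=2: {7,8}:1
  |U|=3: {5,7,8}:1  {6,7,8}:1
  |U|=4: {4,5,7,8}:1  {5,6,7,8}:2
  |U|=5: {3,4,5,7,8}:1  {4,5,6,7,8}:3
  |U|=6: {2,3,4,5,7,8}:1  {3,4,5,6,7,8}:4
  |U|=7: {1,2,3,4,5,7,8}:1  {2,3,4,5,6,7,8}:5
  start at 0(c): 6

6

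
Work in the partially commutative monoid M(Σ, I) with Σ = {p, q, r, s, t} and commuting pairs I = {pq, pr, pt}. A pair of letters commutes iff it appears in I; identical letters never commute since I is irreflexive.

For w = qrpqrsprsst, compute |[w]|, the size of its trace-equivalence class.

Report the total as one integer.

10

0(q) covers ∅
1(r) covers 0:q
2(p) covers ∅
3(q) covers 1:r
4(r) covers 3:q
5(s) covers 2:p, 4:r
6(p) covers 5:s
7(r) covers 5:s
8(s) covers 6:p, 7:r
9(s) covers 8:s
10(t) covers 9:s
floor of heap: 0:q, 2:p
completions by unplaced set U, small U first (add the entries for U minus each lowest piece of U):
  |U|=1: {10}:1
  |U|=2: {9,10}:1
  |U|=3: {8,9,10}:1
  |U|=4: {6,8,9,10}:1  {7,8,9,10}:1
  |U|=5: {6,7,8,9,10}:2
  |U|=6: {5,6,7,8,9,10}:2
  |U|=7: {2,5,6,7,8,9,10}:2  {4,5,6,7,8,9,10}:2
  |U|=8: {2,4,5,6,7,8,9,10}:4  {3,4,5,6,7,8,9,10}:2
  |U|=9: {1,3,4,5,6,7,8,9,10}:2  {2,3,4,5,6,7,8,9,10}:6
  start at 0(q): 8
  start at 2(p): 2
sum over floor = 10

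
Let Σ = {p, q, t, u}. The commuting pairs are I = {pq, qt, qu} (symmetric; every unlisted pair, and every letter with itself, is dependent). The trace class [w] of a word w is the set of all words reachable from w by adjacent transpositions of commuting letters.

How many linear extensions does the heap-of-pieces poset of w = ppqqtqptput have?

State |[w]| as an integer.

0(p) covers ∅
1(p) covers 0:p
2(q) covers ∅
3(q) covers 2:q
4(t) covers 1:p
5(q) covers 3:q
6(p) covers 4:t
7(t) covers 6:p
8(p) covers 7:t
9(u) covers 8:p
10(t) covers 9:u
floor of heap: 0:p, 2:q
completions by unplaced set U, small U first (add the entries for U minus each lowest piece of U):
  |U|=1: {5}:1  {10}:1
  |U|=2: {3,5}:1  {5,10}:2  {9,10}:1
  |U|=3: {2,3,5}:1  {3,5,10}:3  {5,9,10}:3  {8,9,10}:1
  |U|=4: {2,3,5,10}:4  {3,5,9,10}:6  {5,8,9,10}:4  {7,8,9,10}:1
  |U|=5: {2,3,5,9,10}:10  {3,5,8,9,10}:10  {5,7,8,9,10}:5  {6,7,8,9,10}:1
  |U|=6: {2,3,5,8,9,10}:20  {3,5,7,8,9,10}:15  {4,6,7,8,9,10}:1  {5,6,7,8,9,10}:6
  |U|=7: {1,4,6,7,8,9,10}:1  {2,3,5,7,8,9,10}:35  {3,5,6,7,8,9,10}:21  {4,5,6,7,8,9,10}:7
  |U|=8: {0,1,4,6,7,8,9,10}:1  {1,4,5,6,7,8,9,10}:8  {2,3,5,6,7,8,9,10}:56  {3,4,5,6,7,8,9,10}:28
  |U|=9: {0,1,4,5,6,7,8,9,10}:9  {1,3,4,5,6,7,8,9,10}:36  {2,3,4,5,6,7,8,9,10}:84
  start at 0(p): 120
  start at 2(q): 45
sum over floor = 165

165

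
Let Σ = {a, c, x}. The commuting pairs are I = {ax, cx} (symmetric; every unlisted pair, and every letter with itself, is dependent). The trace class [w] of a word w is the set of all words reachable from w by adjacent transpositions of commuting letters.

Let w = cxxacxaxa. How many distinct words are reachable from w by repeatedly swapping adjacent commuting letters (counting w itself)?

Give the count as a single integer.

piece 0:c — minimal
piece 1:x — minimal
piece 2:x rests on {1:x}
piece 3:a rests on {0:c}
piece 4:c rests on {3:a}
piece 5:x rests on {2:x}
piece 6:a rests on {4:c}
piece 7:x rests on {5:x}
piece 8:a rests on {6:a}
minimal pieces: {0:c, 1:x}
ways to finish when only these pieces remain (= sum over removing one remaining piece with nothing left below it):
  1 left: {7}→1  {8}→1
  2 left: {5,7}→1  {6,8}→1  {7,8}→2
  3 left: {2,5,7}→1  {4,6,8}→1  {5,7,8}→3  {6,7,8}→3
  4 left: {1,2,5,7}→1  {2,5,7,8}→4  {3,4,6,8}→1  {4,6,7,8}→4  {5,6,7,8}→6
  5 left: {0,3,4,6,8}→1  {1,2,5,7,8}→5  {2,5,6,7,8}→10  {3,4,6,7,8}→5  {4,5,6,7,8}→10
  6 left: {0,3,4,6,7,8}→6  {1,2,5,6,7,8}→15  {2,4,5,6,7,8}→20  {3,4,5,6,7,8}→15
  7 left: {0,3,4,5,6,7,8}→21  {1,2,4,5,6,7,8}→35  {2,3,4,5,6,7,8}→35
  placing 0:c first → 70 extensions
  placing 1:x first → 56 extensions
total linear extensions = 126

126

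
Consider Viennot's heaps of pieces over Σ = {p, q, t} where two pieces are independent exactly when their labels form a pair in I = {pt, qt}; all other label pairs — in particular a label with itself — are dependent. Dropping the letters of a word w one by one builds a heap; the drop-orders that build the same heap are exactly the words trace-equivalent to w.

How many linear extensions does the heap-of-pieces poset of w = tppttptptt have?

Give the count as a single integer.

210

0(t) covers ∅
1(p) covers ∅
2(p) covers 1:p
3(t) covers 0:t
4(t) covers 3:t
5(p) covers 2:p
6(t) covers 4:t
7(p) covers 5:p
8(t) covers 6:t
9(t) covers 8:t
floor of heap: 0:t, 1:p
completions by unplaced set U, small U first (add the entries for U minus each lowest piece of U):
  |U|=1: {7}:1  {9}:1
  |U|=2: {5,7}:1  {7,9}:2  {8,9}:1
  |U|=3: {2,5,7}:1  {5,7,9}:3  {6,8,9}:1  {7,8,9}:3
  |U|=4: {1,2,5,7}:1  {2,5,7,9}:4  {4,6,8,9}:1  {5,7,8,9}:6  {6,7,8,9}:4
  |U|=5: {1,2,5,7,9}:5  {2,5,7,8,9}:10  {3,4,6,8,9}:1  {4,6,7,8,9}:5  {5,6,7,8,9}:10
  |U|=6: {0,3,4,6,8,9}:1  {1,2,5,7,8,9}:15  {2,5,6,7,8,9}:20  {3,4,6,7,8,9}:6  {4,5,6,7,8,9}:15
  |U|=7: {0,3,4,6,7,8,9}:7  {1,2,5,6,7,8,9}:35  {2,4,5,6,7,8,9}:35  {3,4,5,6,7,8,9}:21
  |U|=8: {0,3,4,5,6,7,8,9}:28  {1,2,4,5,6,7,8,9}:70  {2,3,4,5,6,7,8,9}:56
  start at 0(t): 126
  start at 1(p): 84
sum over floor = 210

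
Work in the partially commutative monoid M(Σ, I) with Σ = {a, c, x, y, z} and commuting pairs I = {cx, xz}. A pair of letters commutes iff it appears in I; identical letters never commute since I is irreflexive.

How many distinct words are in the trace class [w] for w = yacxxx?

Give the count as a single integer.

4

0(y) covers ∅
1(a) covers 0:y
2(c) covers 1:a
3(x) covers 1:a
4(x) covers 3:x
5(x) covers 4:x
floor of heap: 0:y
completions by unplaced set U, small U first (add the entries for U minus each lowest piece of U):
  |U|=1: {2}:1  {5}:1
  |U|=2: {2,5}:2  {4,5}:1
  |U|=3: {2,4,5}:3  {3,4,5}:1
  |U|=4: {2,3,4,5}:4
  start at 0(y): 4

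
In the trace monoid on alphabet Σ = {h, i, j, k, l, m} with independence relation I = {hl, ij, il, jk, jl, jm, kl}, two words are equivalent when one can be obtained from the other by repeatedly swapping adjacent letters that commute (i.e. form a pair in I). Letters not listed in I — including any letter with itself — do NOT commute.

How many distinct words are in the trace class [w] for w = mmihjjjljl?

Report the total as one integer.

28

0(m) covers ∅
1(m) covers 0:m
2(i) covers 1:m
3(h) covers 2:i
4(j) covers 3:h
5(j) covers 4:j
6(j) covers 5:j
7(l) covers 1:m
8(j) covers 6:j
9(l) covers 7:l
floor of heap: 0:m
completions by unplaced set U, small U first (add the entries for U minus each lowest piece of U):
  |U|=1: {8}:1  {9}:1
  |U|=2: {6,8}:1  {7,9}:1  {8,9}:2
  |U|=3: {5,6,8}:1  {6,8,9}:3  {7,8,9}:3
  |U|=4: {4,5,6,8}:1  {5,6,8,9}:4  {6,7,8,9}:6
  |U|=5: {3,4,5,6,8}:1  {4,5,6,8,9}:5  {5,6,7,8,9}:10
  |U|=6: {2,3,4,5,6,8}:1  {3,4,5,6,8,9}:6  {4,5,6,7,8,9}:15
  |U|=7: {2,3,4,5,6,8,9}:7  {3,4,5,6,7,8,9}:21
  |U|=8: {2,3,4,5,6,7,8,9}:28
  start at 0(m): 28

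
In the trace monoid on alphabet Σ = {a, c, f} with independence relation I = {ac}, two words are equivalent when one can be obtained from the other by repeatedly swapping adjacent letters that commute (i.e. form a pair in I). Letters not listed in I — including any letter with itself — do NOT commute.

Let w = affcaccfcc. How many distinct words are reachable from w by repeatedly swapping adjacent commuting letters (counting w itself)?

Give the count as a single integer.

4

piece 0:a — minimal
piece 1:f rests on {0:a}
piece 2:f rests on {1:f}
piece 3:c rests on {2:f}
piece 4:a rests on {2:f}
piece 5:c rests on {3:c}
piece 6:c rests on {5:c}
piece 7:f rests on {4:a, 6:c}
piece 8:c rests on {7:f}
piece 9:c rests on {8:c}
minimal pieces: {0:a}
ways to finish when only these pieces remain (= sum over removing one remaining piece with nothing left below it):
  1 left: {9}→1
  2 left: {8,9}→1
  3 left: {7,8,9}→1
  4 left: {4,7,8,9}→1  {6,7,8,9}→1
  5 left: {4,6,7,8,9}→2  {5,6,7,8,9}→1
  6 left: {3,5,6,7,8,9}→1  {4,5,6,7,8,9}→3
  7 left: {3,4,5,6,7,8,9}→4
  8 left: {2,3,4,5,6,7,8,9}→4
  placing 0:a first → 4 extensions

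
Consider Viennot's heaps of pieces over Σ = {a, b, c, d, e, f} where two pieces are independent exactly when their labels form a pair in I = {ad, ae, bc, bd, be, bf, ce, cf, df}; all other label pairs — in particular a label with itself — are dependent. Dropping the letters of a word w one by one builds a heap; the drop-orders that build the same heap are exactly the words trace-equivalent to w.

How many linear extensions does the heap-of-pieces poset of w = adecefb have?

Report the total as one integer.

drop 0:a onto floor
drop 1:d onto floor
drop 2:e onto {1:d}
drop 3:c onto {0:a, 1:d}
drop 4:e onto {2:e}
drop 5:f onto {0:a, 4:e}
drop 6:b onto {0:a}
ground layer = {0:a, 1:d}
drop-orders for the pieces not yet dropped (sum over which currently-grounded one goes next):
  1 to go: {3} 1  {5} 1  {6} 1
  2 to go: {3,5} 2  {3,6} 2  {4,5} 1  {5,6} 2
  3 to go: {2,4,5} 1  {3,4,5} 3  {3,5,6} 6  {4,5,6} 3
  4 to go: {0,3,5,6} 6  {2,3,4,5} 4  {2,4,5,6} 4  {3,4,5,6} 12
  5 to go: {0,3,4,5,6} 18  {1,2,3,4,5} 4  {2,3,4,5,6} 20
  if 0:a drops first: 24 orders
  if 1:d drops first: 38 orders
heap linearizations: 62

62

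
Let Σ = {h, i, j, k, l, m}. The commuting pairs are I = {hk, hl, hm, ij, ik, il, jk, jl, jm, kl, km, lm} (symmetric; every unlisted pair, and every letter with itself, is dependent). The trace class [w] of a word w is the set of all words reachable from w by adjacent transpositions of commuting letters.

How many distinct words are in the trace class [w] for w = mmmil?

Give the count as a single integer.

5

#0=m has no predecessor
#1=m depends on [0:m]
#2=m depends on [1:m]
#3=i depends on [2:m]
#4=l has no predecessor
sources: [0:m, 4:l]
N(rest) = Σ N(rest − s) over sources s of rest; N(one piece) = 1:
  size 1 → [3]=1  [4]=1
  size 2 → [2,3]=1  [3,4]=2
  size 3 → [1,2,3]=1  [2,3,4]=3
  first=0(m) contributes 4
  first=4(l) contributes 1
|[w]| = 5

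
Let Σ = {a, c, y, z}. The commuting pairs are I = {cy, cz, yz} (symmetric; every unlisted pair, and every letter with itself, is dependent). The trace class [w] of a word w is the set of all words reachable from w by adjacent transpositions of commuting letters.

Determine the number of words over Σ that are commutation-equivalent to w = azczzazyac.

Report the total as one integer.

8

#0=a has no predecessor
#1=z depends on [0:a]
#2=c depends on [0:a]
#3=z depends on [1:z]
#4=z depends on [3:z]
#5=a depends on [2:c, 4:z]
#6=z depends on [5:a]
#7=y depends on [5:a]
#8=a depends on [6:z, 7:y]
#9=c depends on [8:a]
sources: [0:a]
N(rest) = Σ N(rest − s) over sources s of rest; N(one piece) = 1:
  size 1 → [9]=1
  size 2 → [8,9]=1
  size 3 → [6,8,9]=1  [7,8,9]=1
  size 4 → [6,7,8,9]=2
  size 5 → [5,6,7,8,9]=2
  size 6 → [2,5,6,7,8,9]=2  [4,5,6,7,8,9]=2
  size 7 → [2,4,5,6,7,8,9]=4  [3,4,5,6,7,8,9]=2
  size 8 → [1,3,4,5,6,7,8,9]=2  [2,3,4,5,6,7,8,9]=6
  first=0(a) contributes 8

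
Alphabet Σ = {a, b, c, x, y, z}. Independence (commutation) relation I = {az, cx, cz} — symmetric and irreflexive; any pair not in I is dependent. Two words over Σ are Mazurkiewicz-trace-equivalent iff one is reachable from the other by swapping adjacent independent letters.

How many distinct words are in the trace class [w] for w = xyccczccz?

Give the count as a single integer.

21

0(x) covers ∅
1(y) covers 0:x
2(c) covers 1:y
3(c) covers 2:c
4(c) covers 3:c
5(z) covers 1:y
6(c) covers 4:c
7(c) covers 6:c
8(z) covers 5:z
floor of heap: 0:x
completions by unplaced set U, small U first (add the entries for U minus each lowest piece of U):
  |U|=1: {7}:1  {8}:1
  |U|=2: {5,8}:1  {6,7}:1  {7,8}:2
  |U|=3: {4,6,7}:1  {5,7,8}:3  {6,7,8}:3
  |U|=4: {3,4,6,7}:1  {4,6,7,8}:4  {5,6,7,8}:6
  |U|=5: {2,3,4,6,7}:1  {3,4,6,7,8}:5  {4,5,6,7,8}:10
  |U|=6: {2,3,4,6,7,8}:6  {3,4,5,6,7,8}:15
  |U|=7: {2,3,4,5,6,7,8}:21
  start at 0(x): 21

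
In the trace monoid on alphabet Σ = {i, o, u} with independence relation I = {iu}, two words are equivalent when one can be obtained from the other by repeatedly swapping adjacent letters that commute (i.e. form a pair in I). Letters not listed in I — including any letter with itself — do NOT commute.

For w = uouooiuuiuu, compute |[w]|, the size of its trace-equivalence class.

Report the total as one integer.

drop 0:u onto floor
drop 1:o onto {0:u}
drop 2:u onto {1:o}
drop 3:o onto {2:u}
drop 4:o onto {3:o}
drop 5:i onto {4:o}
drop 6:u onto {4:o}
drop 7:u onto {6:u}
drop 8:i onto {5:i}
drop 9:u onto {7:u}
drop 10:u onto {9:u}
ground layer = {0:u}
drop-orders for the pieces not yet dropped (sum over which currently-grounded one goes next):
  1 to go: {8} 1  {10} 1
  2 to go: {5,8} 1  {8,10} 2  {9,10} 1
  3 to go: {5,8,10} 3  {7,9,10} 1  {8,9,10} 3
  4 to go: {5,8,9,10} 6  {6,7,9,10} 1  {7,8,9,10} 4
  5 to go: {5,7,8,9,10} 10  {6,7,8,9,10} 5
  6 to go: {5,6,7,8,9,10} 15
  7 to go: {4,5,6,7,8,9,10} 15
  8 to go: {3,4,5,6,7,8,9,10} 15
  9 to go: {2,3,4,5,6,7,8,9,10} 15
  if 0:u drops first: 15 orders

15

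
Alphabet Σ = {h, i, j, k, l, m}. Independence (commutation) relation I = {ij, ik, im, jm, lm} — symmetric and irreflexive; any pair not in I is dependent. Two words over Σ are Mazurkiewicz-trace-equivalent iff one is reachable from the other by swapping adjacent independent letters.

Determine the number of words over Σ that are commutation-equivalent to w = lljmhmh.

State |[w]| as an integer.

4

piece 0:l — minimal
piece 1:l rests on {0:l}
piece 2:j rests on {1:l}
piece 3:m — minimal
piece 4:h rests on {2:j, 3:m}
piece 5:m rests on {4:h}
piece 6:h rests on {5:m}
minimal pieces: {0:l, 3:m}
ways to finish when only these pieces remain (= sum over removing one remaining piece with nothing left below it):
  1 left: {6}→1
  2 left: {5,6}→1
  3 left: {4,5,6}→1
  4 left: {2,4,5,6}→1  {3,4,5,6}→1
  5 left: {1,2,4,5,6}→1  {2,3,4,5,6}→2
  placing 0:l first → 3 extensions
  placing 3:m first → 1 extensions
total linear extensions = 4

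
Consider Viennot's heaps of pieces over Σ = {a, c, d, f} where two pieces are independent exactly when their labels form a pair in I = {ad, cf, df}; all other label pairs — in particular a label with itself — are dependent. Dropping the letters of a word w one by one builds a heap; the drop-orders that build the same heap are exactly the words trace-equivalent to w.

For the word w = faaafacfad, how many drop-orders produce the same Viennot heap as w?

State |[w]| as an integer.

5

piece 0:f — minimal
piece 1:a rests on {0:f}
piece 2:a rests on {1:a}
piece 3:a rests on {2:a}
piece 4:f rests on {3:a}
piece 5:a rests on {4:f}
piece 6:c rests on {5:a}
piece 7:f rests on {5:a}
piece 8:a rests on {6:c, 7:f}
piece 9:d rests on {6:c}
minimal pieces: {0:f}
ways to finish when only these pieces remain (= sum over removing one remaining piece with nothing left below it):
  1 left: {8}→1  {9}→1
  2 left: {7,8}→1  {8,9}→2
  3 left: {6,8,9}→2  {7,8,9}→3
  4 left: {6,7,8,9}→5
  5 left: {5,6,7,8,9}→5
  6 left: {4,5,6,7,8,9}→5
  7 left: {3,4,5,6,7,8,9}→5
  8 left: {2,3,4,5,6,7,8,9}→5
  placing 0:f first → 5 extensions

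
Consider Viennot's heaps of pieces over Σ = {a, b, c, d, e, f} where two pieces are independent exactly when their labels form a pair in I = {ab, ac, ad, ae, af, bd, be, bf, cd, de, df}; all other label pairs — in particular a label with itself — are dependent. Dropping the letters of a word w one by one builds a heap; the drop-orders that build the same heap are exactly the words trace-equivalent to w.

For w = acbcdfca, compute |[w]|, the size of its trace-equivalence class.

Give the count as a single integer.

168

0(a) covers ∅
1(c) covers ∅
2(b) covers 1:c
3(c) covers 2:b
4(d) covers ∅
5(f) covers 3:c
6(c) covers 5:f
7(a) covers 0:a
floor of heap: 0:a, 1:c, 4:d
completions by unplaced set U, small U first (add the entries for U minus each lowest piece of U):
  |U|=1: {4}:1  {6}:1  {7}:1
  |U|=2: {0,7}:1  {4,6}:2  {4,7}:2  {5,6}:1  {6,7}:2
  |U|=3: {0,4,7}:3  {0,6,7}:3  {3,5,6}:1  {4,5,6}:3  {4,6,7}:6  {5,6,7}:3
  |U|=4: {0,4,6,7}:12  {0,5,6,7}:6  {2,3,5,6}:1  {3,4,5,6}:4  {3,5,6,7}:4  {4,5,6,7}:12
  |U|=5: {0,3,5,6,7}:10  {0,4,5,6,7}:30  {1,2,3,5,6}:1  {2,3,4,5,6}:5  {2,3,5,6,7}:5  {3,4,5,6,7}:20
  |U|=6: {0,2,3,5,6,7}:15  {0,3,4,5,6,7}:60  {1,2,3,4,5,6}:6  {1,2,3,5,6,7}:6  {2,3,4,5,6,7}:30
  start at 0(a): 42
  start at 1(c): 105
  start at 4(d): 21
sum over floor = 168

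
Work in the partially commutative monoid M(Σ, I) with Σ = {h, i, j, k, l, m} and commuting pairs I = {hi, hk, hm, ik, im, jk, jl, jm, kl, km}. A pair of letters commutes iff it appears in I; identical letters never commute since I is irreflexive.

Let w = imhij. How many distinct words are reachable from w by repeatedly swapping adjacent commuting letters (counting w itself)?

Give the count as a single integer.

15

drop 0:i onto floor
drop 1:m onto floor
drop 2:h onto floor
drop 3:i onto {0:i}
drop 4:j onto {2:h, 3:i}
ground layer = {0:i, 1:m, 2:h}
drop-orders for the pieces not yet dropped (sum over which currently-grounded one goes next):
  1 to go: {1} 1  {4} 1
  2 to go: {1,4} 2  {2,4} 1  {3,4} 1
  3 to go: {0,3,4} 1  {1,2,4} 3  {1,3,4} 3  {2,3,4} 2
  if 0:i drops first: 8 orders
  if 1:m drops first: 3 orders
  if 2:h drops first: 4 orders
heap linearizations: 15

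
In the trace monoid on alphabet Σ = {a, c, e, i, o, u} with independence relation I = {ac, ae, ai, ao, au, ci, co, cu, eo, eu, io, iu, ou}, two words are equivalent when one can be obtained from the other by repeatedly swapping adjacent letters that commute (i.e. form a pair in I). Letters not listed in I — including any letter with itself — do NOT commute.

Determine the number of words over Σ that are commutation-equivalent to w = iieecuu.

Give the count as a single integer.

#0=i has no predecessor
#1=i depends on [0:i]
#2=e depends on [1:i]
#3=e depends on [2:e]
#4=c depends on [3:e]
#5=u has no predecessor
#6=u depends on [5:u]
sources: [0:i, 5:u]
N(rest) = Σ N(rest − s) over sources s of rest; N(one piece) = 1:
  size 1 → [4]=1  [6]=1
  size 2 → [3,4]=1  [4,6]=2  [5,6]=1
  size 3 → [2,3,4]=1  [3,4,6]=3  [4,5,6]=3
  size 4 → [1,2,3,4]=1  [2,3,4,6]=4  [3,4,5,6]=6
  size 5 → [0,1,2,3,4]=1  [1,2,3,4,6]=5  [2,3,4,5,6]=10
  first=0(i) contributes 15
  first=5(u) contributes 6
|[w]| = 21

21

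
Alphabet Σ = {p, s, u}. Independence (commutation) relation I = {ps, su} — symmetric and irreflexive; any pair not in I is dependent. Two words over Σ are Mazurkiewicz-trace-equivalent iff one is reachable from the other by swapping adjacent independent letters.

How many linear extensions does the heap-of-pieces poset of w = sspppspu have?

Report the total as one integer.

56

piece 0:s — minimal
piece 1:s rests on {0:s}
piece 2:p — minimal
piece 3:p rests on {2:p}
piece 4:p rests on {3:p}
piece 5:s rests on {1:s}
piece 6:p rests on {4:p}
piece 7:u rests on {6:p}
minimal pieces: {0:s, 2:p}
ways to finish when only these pieces remain (= sum over removing one remaining piece with nothing left below it):
  1 left: {5}→1  {7}→1
  2 left: {1,5}→1  {5,7}→2  {6,7}→1
  3 left: {0,1,5}→1  {1,5,7}→3  {4,6,7}→1  {5,6,7}→3
  4 left: {0,1,5,7}→4  {1,5,6,7}→6  {3,4,6,7}→1  {4,5,6,7}→4
  5 left: {0,1,5,6,7}→10  {1,4,5,6,7}→10  {2,3,4,6,7}→1  {3,4,5,6,7}→5
  6 left: {0,1,4,5,6,7}→20  {1,3,4,5,6,7}→15  {2,3,4,5,6,7}→6
  placing 0:s first → 21 extensions
  placing 2:p first → 35 extensions
total linear extensions = 56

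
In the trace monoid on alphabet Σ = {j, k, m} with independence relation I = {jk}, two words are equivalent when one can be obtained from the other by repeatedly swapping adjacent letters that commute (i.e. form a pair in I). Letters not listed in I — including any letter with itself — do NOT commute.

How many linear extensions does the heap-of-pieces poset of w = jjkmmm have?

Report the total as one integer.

3

piece 0:j — minimal
piece 1:j rests on {0:j}
piece 2:k — minimal
piece 3:m rests on {1:j, 2:k}
piece 4:m rests on {3:m}
piece 5:m rests on {4:m}
minimal pieces: {0:j, 2:k}
ways to finish when only these pieces remain (= sum over removing one remaining piece with nothing left below it):
  1 left: {5}→1
  2 left: {4,5}→1
  3 left: {3,4,5}→1
  4 left: {1,3,4,5}→1  {2,3,4,5}→1
  placing 0:j first → 2 extensions
  placing 2:k first → 1 extensions
total linear extensions = 3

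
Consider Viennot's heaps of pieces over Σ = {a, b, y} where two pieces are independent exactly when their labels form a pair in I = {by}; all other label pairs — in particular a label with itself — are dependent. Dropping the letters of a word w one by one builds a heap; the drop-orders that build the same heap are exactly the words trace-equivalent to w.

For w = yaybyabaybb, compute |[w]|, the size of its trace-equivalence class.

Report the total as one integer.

9

0(y) covers ∅
1(a) covers 0:y
2(y) covers 1:a
3(b) covers 1:a
4(y) covers 2:y
5(a) covers 3:b, 4:y
6(b) covers 5:a
7(a) covers 6:b
8(y) covers 7:a
9(b) covers 7:a
10(b) covers 9:b
floor of heap: 0:y
completions by unplaced set U, small U first (add the entries for U minus each lowest piece of U):
  |U|=1: {8}:1  {10}:1
  |U|=2: {8,10}:2  {9,10}:1
  |U|=3: {8,9,10}:3
  |U|=4: {7,8,9,10}:3
  |U|=5: {6,7,8,9,10}:3
  |U|=6: {5,6,7,8,9,10}:3
  |U|=7: {3,5,6,7,8,9,10}:3  {4,5,6,7,8,9,10}:3
  |U|=8: {2,4,5,6,7,8,9,10}:3  {3,4,5,6,7,8,9,10}:6
  |U|=9: {2,3,4,5,6,7,8,9,10}:9
  start at 0(y): 9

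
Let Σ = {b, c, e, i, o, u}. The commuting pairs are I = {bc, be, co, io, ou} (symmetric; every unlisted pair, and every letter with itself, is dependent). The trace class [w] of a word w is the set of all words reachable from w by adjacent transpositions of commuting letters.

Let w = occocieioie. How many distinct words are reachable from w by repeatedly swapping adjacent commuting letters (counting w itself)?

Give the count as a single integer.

45

#0=o has no predecessor
#1=c has no predecessor
#2=c depends on [1:c]
#3=o depends on [0:o]
#4=c depends on [2:c]
#5=i depends on [4:c]
#6=e depends on [3:o, 5:i]
#7=i depends on [6:e]
#8=o depends on [6:e]
#9=i depends on [7:i]
#10=e depends on [8:o, 9:i]
sources: [0:o, 1:c]
N(rest) = Σ N(rest − s) over sources s of rest; N(one piece) = 1:
  size 1 → [10]=1
  size 2 → [8,10]=1  [9,10]=1
  size 3 → [7,9,10]=1  [8,9,10]=2
  size 4 → [7,8,9,10]=3
  size 5 → [6,7,8,9,10]=3
  size 6 → [3,6,7,8,9,10]=3  [5,6,7,8,9,10]=3
  size 7 → [0,3,6,7,8,9,10]=3  [3,5,6,7,8,9,10]=6  [4,5,6,7,8,9,10]=3
  size 8 → [0,3,5,6,7,8,9,10]=9  [2,4,5,6,7,8,9,10]=3  [3,4,5,6,7,8,9,10]=9
  size 9 → [0,3,4,5,6,7,8,9,10]=18  [1,2,4,5,6,7,8,9,10]=3  [2,3,4,5,6,7,8,9,10]=12
  first=0(o) contributes 15
  first=1(c) contributes 30
|[w]| = 45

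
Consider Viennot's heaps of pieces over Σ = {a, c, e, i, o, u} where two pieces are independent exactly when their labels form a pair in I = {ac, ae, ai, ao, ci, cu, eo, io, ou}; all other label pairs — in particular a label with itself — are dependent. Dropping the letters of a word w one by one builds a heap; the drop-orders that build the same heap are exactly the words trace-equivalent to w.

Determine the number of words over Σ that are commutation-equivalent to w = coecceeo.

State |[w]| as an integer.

6

#0=c has no predecessor
#1=o depends on [0:c]
#2=e depends on [0:c]
#3=c depends on [1:o, 2:e]
#4=c depends on [3:c]
#5=e depends on [4:c]
#6=e depends on [5:e]
#7=o depends on [4:c]
sources: [0:c]
N(rest) = Σ N(rest − s) over sources s of rest; N(one piece) = 1:
  size 1 → [6]=1  [7]=1
  size 2 → [5,6]=1  [6,7]=2
  size 3 → [5,6,7]=3
  size 4 → [4,5,6,7]=3
  size 5 → [3,4,5,6,7]=3
  size 6 → [1,3,4,5,6,7]=3  [2,3,4,5,6,7]=3
  first=0(c) contributes 6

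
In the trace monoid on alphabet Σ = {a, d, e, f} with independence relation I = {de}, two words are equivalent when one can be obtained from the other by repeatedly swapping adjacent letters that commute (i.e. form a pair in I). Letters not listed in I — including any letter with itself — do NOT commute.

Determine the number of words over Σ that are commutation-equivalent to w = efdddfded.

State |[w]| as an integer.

3

0(e) covers ∅
1(f) covers 0:e
2(d) covers 1:f
3(d) covers 2:d
4(d) covers 3:d
5(f) covers 4:d
6(d) covers 5:f
7(e) covers 5:f
8(d) covers 6:d
floor of heap: 0:e
completions by unplaced set U, small U first (add the entries for U minus each lowest piece of U):
  |U|=1: {7}:1  {8}:1
  |U|=2: {6,8}:1  {7,8}:2
  |U|=3: {6,7,8}:3
  |U|=4: {5,6,7,8}:3
  |U|=5: {4,5,6,7,8}:3
  |U|=6: {3,4,5,6,7,8}:3
  |U|=7: {2,3,4,5,6,7,8}:3
  start at 0(e): 3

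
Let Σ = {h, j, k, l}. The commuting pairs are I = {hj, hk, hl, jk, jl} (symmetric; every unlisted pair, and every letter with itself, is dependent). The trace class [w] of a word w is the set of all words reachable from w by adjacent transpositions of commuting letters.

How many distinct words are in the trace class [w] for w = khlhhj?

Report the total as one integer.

0(k) covers ∅
1(h) covers ∅
2(l) covers 0:k
3(h) covers 1:h
4(h) covers 3:h
5(j) covers ∅
floor of heap: 0:k, 1:h, 5:j
completions by unplaced set U, small U first (add the entries for U minus each lowest piece of U):
  |U|=1: {2}:1  {4}:1  {5}:1
  |U|=2: {0,2}:1  {2,4}:2  {2,5}:2  {3,4}:1  {4,5}:2
  |U|=3: {0,2,4}:3  {0,2,5}:3  {1,3,4}:1  {2,3,4}:3  {2,4,5}:6  {3,4,5}:3
  |U|=4: {0,2,3,4}:6  {0,2,4,5}:12  {1,2,3,4}:4  {1,3,4,5}:4  {2,3,4,5}:12
  start at 0(k): 20
  start at 1(h): 30
  start at 5(j): 10
sum over floor = 60

60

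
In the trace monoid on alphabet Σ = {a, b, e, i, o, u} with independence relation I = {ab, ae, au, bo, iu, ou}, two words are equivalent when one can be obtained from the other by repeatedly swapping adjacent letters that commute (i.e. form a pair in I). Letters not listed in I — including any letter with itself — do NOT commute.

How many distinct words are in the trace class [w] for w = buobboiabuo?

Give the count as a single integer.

90

drop 0:b onto floor
drop 1:u onto {0:b}
drop 2:o onto floor
drop 3:b onto {1:u}
drop 4:b onto {3:b}
drop 5:o onto {2:o}
drop 6:i onto {4:b, 5:o}
drop 7:a onto {6:i}
drop 8:b onto {6:i}
drop 9:u onto {8:b}
drop 10:o onto {7:a}
ground layer = {0:b, 2:o}
drop-orders for the pieces not yet dropped (sum over which currently-grounded one goes next):
  1 to go: {9} 1  {10} 1
  2 to go: {7,10} 1  {8,9} 1  {9,10} 2
  3 to go: {7,9,10} 3  {8,9,10} 3
  4 to go: {7,8,9,10} 6
  5 to go: {6,7,8,9,10} 6
  6 to go: {4,6,7,8,9,10} 6  {5,6,7,8,9,10} 6
  7 to go: {2,5,6,7,8,9,10} 6  {3,4,6,7,8,9,10} 6  {4,5,6,7,8,9,10} 12
  8 to go: {1,3,4,6,7,8,9,10} 6  {2,4,5,6,7,8,9,10} 18  {3,4,5,6,7,8,9,10} 18
  9 to go: {0,1,3,4,6,7,8,9,10} 6  {1,3,4,5,6,7,8,9,10} 24  {2,3,4,5,6,7,8,9,10} 36
  if 0:b drops first: 60 orders
  if 2:o drops first: 30 orders
heap linearizations: 90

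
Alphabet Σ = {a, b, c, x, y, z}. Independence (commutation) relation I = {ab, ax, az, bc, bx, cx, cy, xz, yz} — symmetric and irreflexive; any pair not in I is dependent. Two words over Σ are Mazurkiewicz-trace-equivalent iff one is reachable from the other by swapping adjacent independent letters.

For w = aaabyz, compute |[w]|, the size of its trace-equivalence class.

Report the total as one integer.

piece 0:a — minimal
piece 1:a rests on {0:a}
piece 2:a rests on {1:a}
piece 3:b — minimal
piece 4:y rests on {2:a, 3:b}
piece 5:z rests on {3:b}
minimal pieces: {0:a, 3:b}
ways to finish when only these pieces remain (= sum over removing one remaining piece with nothing left below it):
  1 left: {4}→1  {5}→1
  2 left: {2,4}→1  {4,5}→2
  3 left: {1,2,4}→1  {2,4,5}→3  {3,4,5}→2
  4 left: {0,1,2,4}→1  {1,2,4,5}→4  {2,3,4,5}→5
  placing 0:a first → 9 extensions
  placing 3:b first → 5 extensions
total linear extensions = 14

14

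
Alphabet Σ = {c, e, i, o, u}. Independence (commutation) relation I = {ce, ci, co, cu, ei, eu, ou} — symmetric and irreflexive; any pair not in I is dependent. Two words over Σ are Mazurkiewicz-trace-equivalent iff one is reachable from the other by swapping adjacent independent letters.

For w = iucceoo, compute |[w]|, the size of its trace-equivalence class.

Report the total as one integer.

#0=i has no predecessor
#1=u depends on [0:i]
#2=c has no predecessor
#3=c depends on [2:c]
#4=e has no predecessor
#5=o depends on [0:i, 4:e]
#6=o depends on [5:o]
sources: [0:i, 2:c, 4:e]
N(rest) = Σ N(rest − s) over sources s of rest; N(one piece) = 1:
  size 1 → [1]=1  [3]=1  [6]=1
  size 2 → [1,3]=2  [1,6]=2  [2,3]=1  [3,6]=2  [5,6]=1
  size 3 → [1,2,3]=3  [1,3,6]=6  [1,5,6]=3  [2,3,6]=3  [3,5,6]=3  [4,5,6]=1
  size 4 → [0,1,5,6]=3  [1,2,3,6]=12  [1,3,5,6]=12  [1,4,5,6]=4  [2,3,5,6]=6  [3,4,5,6]=4
  size 5 → [0,1,3,5,6]=15  [0,1,4,5,6]=7  [1,2,3,5,6]=30  [1,3,4,5,6]=20  [2,3,4,5,6]=10
  first=0(i) contributes 60
  first=2(c) contributes 42
  first=4(e) contributes 45
|[w]| = 147

147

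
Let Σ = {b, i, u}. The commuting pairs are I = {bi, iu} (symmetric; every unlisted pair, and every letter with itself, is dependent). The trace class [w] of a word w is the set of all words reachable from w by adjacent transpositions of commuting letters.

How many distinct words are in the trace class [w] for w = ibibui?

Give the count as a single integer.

piece 0:i — minimal
piece 1:b — minimal
piece 2:i rests on {0:i}
piece 3:b rests on {1:b}
piece 4:u rests on {3:b}
piece 5:i rests on {2:i}
minimal pieces: {0:i, 1:b}
ways to finish when only these pieces remain (= sum over removing one remaining piece with nothing left below it):
  1 left: {4}→1  {5}→1
  2 left: {2,5}→1  {3,4}→1  {4,5}→2
  3 left: {0,2,5}→1  {1,3,4}→1  {2,4,5}→3  {3,4,5}→3
  4 left: {0,2,4,5}→4  {1,3,4,5}→4  {2,3,4,5}→6
  placing 0:i first → 10 extensions
  placing 1:b first → 10 extensions
total linear extensions = 20

20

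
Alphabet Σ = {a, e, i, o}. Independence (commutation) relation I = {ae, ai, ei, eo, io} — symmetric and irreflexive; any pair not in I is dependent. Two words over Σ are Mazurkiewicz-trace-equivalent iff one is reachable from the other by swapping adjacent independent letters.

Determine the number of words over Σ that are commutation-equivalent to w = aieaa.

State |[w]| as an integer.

drop 0:a onto floor
drop 1:i onto floor
drop 2:e onto floor
drop 3:a onto {0:a}
drop 4:a onto {3:a}
ground layer = {0:a, 1:i, 2:e}
drop-orders for the pieces not yet dropped (sum over which currently-grounded one goes next):
  1 to go: {1} 1  {2} 1  {4} 1
  2 to go: {1,2} 2  {1,4} 2  {2,4} 2  {3,4} 1
  3 to go: {0,3,4} 1  {1,2,4} 6  {1,3,4} 3  {2,3,4} 3
  if 0:a drops first: 12 orders
  if 1:i drops first: 4 orders
  if 2:e drops first: 4 orders
heap linearizations: 20

20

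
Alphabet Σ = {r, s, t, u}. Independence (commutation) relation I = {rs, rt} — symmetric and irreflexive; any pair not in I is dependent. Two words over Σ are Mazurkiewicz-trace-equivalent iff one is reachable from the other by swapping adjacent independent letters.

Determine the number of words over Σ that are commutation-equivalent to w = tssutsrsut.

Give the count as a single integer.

0(t) covers ∅
1(s) covers 0:t
2(s) covers 1:s
3(u) covers 2:s
4(t) covers 3:u
5(s) covers 4:t
6(r) covers 3:u
7(s) covers 5:s
8(u) covers 6:r, 7:s
9(t) covers 8:u
floor of heap: 0:t
completions by unplaced set U, small U first (add the entries for U minus each lowest piece of U):
  |U|=1: {9}:1
  |U|=2: {8,9}:1
  |U|=3: {6,8,9}:1  {7,8,9}:1
  |U|=4: {5,7,8,9}:1  {6,7,8,9}:2
  |U|=5: {4,5,7,8,9}:1  {5,6,7,8,9}:3
  |U|=6: {4,5,6,7,8,9}:4
  |U|=7: {3,4,5,6,7,8,9}:4
  |U|=8: {2,3,4,5,6,7,8,9}:4
  start at 0(t): 4

4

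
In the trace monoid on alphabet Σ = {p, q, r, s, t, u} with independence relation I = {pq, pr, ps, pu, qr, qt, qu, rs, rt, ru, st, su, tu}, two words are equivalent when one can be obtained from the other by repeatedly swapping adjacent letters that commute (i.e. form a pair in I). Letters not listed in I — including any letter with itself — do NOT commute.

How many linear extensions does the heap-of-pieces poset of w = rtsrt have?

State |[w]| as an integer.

30

piece 0:r — minimal
piece 1:t — minimal
piece 2:s — minimal
piece 3:r rests on {0:r}
piece 4:t rests on {1:t}
minimal pieces: {0:r, 1:t, 2:s}
ways to finish when only these pieces remain (= sum over removing one remaining piece with nothing left below it):
  1 left: {2}→1  {3}→1  {4}→1
  2 left: {0,3}→1  {1,4}→1  {2,3}→2  {2,4}→2  {3,4}→2
  3 left: {0,2,3}→3  {0,3,4}→3  {1,2,4}→3  {1,3,4}→3  {2,3,4}→6
  placing 0:r first → 12 extensions
  placing 1:t first → 12 extensions
  placing 2:s first → 6 extensions
total linear extensions = 30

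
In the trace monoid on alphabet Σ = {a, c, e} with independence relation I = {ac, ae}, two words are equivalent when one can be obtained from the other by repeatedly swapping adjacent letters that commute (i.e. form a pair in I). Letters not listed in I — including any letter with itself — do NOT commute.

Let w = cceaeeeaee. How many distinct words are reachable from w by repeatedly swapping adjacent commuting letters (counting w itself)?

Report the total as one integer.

#0=c has no predecessor
#1=c depends on [0:c]
#2=e depends on [1:c]
#3=a has no predecessor
#4=e depends on [2:e]
#5=e depends on [4:e]
#6=e depends on [5:e]
#7=a depends on [3:a]
#8=e depends on [6:e]
#9=e depends on [8:e]
sources: [0:c, 3:a]
N(rest) = Σ N(rest − s) over sources s of rest; N(one piece) = 1:
  size 1 → [7]=1  [9]=1
  size 2 → [3,7]=1  [7,9]=2  [8,9]=1
  size 3 → [3,7,9]=3  [6,8,9]=1  [7,8,9]=3
  size 4 → [3,7,8,9]=6  [5,6,8,9]=1  [6,7,8,9]=4
  size 5 → [3,6,7,8,9]=10  [4,5,6,8,9]=1  [5,6,7,8,9]=5
  size 6 → [2,4,5,6,8,9]=1  [3,5,6,7,8,9]=15  [4,5,6,7,8,9]=6
  size 7 → [1,2,4,5,6,8,9]=1  [2,4,5,6,7,8,9]=7  [3,4,5,6,7,8,9]=21
  size 8 → [0,1,2,4,5,6,8,9]=1  [1,2,4,5,6,7,8,9]=8  [2,3,4,5,6,7,8,9]=28
  first=0(c) contributes 36
  first=3(a) contributes 9
|[w]| = 45

45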